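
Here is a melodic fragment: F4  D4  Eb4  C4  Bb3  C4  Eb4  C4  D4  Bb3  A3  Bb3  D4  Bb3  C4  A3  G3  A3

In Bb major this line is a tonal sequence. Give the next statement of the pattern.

The 6-note cells begin on F4, Eb4, D4 — each down a 2nd from the last.
So cell 4 is C4 A3 Bb3 G3 F3 G3.

C4 A3 Bb3 G3 F3 G3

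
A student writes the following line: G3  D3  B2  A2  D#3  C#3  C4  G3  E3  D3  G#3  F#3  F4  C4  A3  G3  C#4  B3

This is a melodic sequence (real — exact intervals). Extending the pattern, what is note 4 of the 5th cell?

F4

Grouping in 6s, the 4th note of each cell is A2, D3, G3.
Carrying that up a 4th forward: C4 → F4.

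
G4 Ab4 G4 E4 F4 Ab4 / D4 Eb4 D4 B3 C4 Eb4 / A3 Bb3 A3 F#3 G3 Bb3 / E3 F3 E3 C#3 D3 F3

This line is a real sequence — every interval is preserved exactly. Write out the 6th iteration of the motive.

The 6-note cells begin on G4, D4, A3, E3 — each down a 4th from the last.
Carrying on: B2 → F#2.
Statement 6 starts on F#2 and keeps the same exact contour: F#2 G2 F#2 D#2 E2 G2.

F#2 G2 F#2 D#2 E2 G2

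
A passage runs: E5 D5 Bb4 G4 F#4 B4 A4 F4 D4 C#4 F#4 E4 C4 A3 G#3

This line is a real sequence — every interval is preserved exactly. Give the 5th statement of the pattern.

G#3 F#3 D3 B2 A#2

With a 5-note motive the entries are E5, B4, F#4, each down a 4th from the previous.
Carrying on: C#4 → G#3.
So cell 5 is G#3 F#3 D3 B2 A#2.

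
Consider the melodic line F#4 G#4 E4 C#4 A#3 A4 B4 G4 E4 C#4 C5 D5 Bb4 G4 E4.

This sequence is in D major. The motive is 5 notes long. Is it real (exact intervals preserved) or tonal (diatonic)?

Each cell has the same semitone pattern (2, -4, -3, -3) — intervals are preserved exactly.
And G#4 lies outside D major, so the sequence is real rather than tonal.

real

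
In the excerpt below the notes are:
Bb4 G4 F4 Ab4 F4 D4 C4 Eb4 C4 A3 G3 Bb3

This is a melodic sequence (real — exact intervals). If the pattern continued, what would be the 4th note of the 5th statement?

With 4-note cells, note 4 of each statement runs Ab4, Eb4, Bb3.
Extending down a 4th: F3 → C3.

C3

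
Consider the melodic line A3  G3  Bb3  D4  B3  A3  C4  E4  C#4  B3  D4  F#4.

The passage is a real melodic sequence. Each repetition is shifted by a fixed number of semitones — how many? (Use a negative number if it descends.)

With a 4-note motive the entries are A3, B3, C#4, each up a 2nd from the previous.
A3→B3 is 59 − 57 = 2 semitones.

2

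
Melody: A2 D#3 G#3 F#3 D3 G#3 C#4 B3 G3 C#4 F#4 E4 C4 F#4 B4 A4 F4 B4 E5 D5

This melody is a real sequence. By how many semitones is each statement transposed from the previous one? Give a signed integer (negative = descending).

With a 4-note motive the entries are A2, D3, G3, C4, F4, each up a 4th from the previous.
A2→D3 is 50 − 45 = 5 semitones.

5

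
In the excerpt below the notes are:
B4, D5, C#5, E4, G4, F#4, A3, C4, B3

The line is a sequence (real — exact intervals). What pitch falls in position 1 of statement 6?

Grouping in 3s, the 1st note of each cell is B4, E4, A3.
Each moves down a 5th. Continuing: D3 → G2 → C2.

C2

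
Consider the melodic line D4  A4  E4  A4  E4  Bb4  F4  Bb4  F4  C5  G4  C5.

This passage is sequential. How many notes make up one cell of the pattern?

12 notes total. Splitting into 3 groups of 4:
D4 A4 E4 A4 | E4 Bb4 F4 Bb4 | F4 C5 G4 C5
Each cell is the previous one up a 2nd — so the unit is 4 notes.

4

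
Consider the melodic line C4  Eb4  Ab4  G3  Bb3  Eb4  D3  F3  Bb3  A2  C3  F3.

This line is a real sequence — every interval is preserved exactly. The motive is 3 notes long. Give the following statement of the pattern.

Unit = 3 notes; the statements start on C4, G3, D3, A2, moving down a 4th each time.
So cell 5 is E2 G2 C3.

E2 G2 C3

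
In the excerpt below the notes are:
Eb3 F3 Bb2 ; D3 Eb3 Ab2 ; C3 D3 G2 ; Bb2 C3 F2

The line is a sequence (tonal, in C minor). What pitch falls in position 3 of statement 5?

Grouping in 3s, the 3rd note of each cell is Bb2, Ab2, G2, F2.
One more down a 2nd gives Eb2.

Eb2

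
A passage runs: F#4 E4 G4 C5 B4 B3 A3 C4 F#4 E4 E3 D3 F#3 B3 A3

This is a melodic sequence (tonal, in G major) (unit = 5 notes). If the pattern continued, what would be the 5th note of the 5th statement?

Grouping in 5s, the 5th note of each cell is B4, E4, A3.
Extending down a 5th: D3 → G2.

G2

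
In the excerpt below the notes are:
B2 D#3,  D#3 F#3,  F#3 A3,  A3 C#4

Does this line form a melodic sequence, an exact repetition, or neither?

sequence

Each 2-note cell is the previous one transposed up a 3rd.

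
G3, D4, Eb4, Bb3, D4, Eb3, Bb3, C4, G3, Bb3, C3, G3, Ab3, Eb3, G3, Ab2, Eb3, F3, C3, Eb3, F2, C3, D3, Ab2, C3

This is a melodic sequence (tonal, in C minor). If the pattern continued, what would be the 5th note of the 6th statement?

Ab2

Grouping in 5s, the 5th note of each cell is D4, Bb3, G3, Eb3, C3.
One more down a 3rd gives Ab2.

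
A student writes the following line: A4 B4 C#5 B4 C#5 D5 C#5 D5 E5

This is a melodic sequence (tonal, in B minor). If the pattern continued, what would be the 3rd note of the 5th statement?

G5

Grouping in 3s, the 3rd note of each cell is C#5, D5, E5.
Carrying that up a 2nd forward: F#5 → G5.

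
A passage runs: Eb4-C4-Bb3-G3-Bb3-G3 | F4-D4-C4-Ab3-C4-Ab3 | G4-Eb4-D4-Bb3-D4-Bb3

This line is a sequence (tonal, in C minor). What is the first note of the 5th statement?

With a 6-note motive the entries are Eb4, F4, G4, each up a 2nd from the previous.
Continuing: Ab4 → Bb4. Statement 5 starts on Bb4.

Bb4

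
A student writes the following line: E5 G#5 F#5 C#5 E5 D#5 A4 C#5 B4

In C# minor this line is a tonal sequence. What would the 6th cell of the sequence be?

B3 D#4 C#4

Taking 3-note groups, the heads are E5, C#5, A4: the pattern moves down a 3rd.
Carrying on: F#4 → D#4 → B3.
So cell 6 is B3 D#4 C#4.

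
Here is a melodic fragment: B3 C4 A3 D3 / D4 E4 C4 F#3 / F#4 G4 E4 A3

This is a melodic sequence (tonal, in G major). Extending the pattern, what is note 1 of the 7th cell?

G5

With 4-note cells, note 1 of each statement runs B3, D4, F#4.
Extending up a 3rd: A4 → C5 → E5 → G5.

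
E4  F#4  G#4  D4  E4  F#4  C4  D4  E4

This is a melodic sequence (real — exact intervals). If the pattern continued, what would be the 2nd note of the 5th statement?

Bb3

Grouping in 3s, the 2nd note of each cell is F#4, E4, D4.
Carrying that down a 2nd forward: C4 → Bb3.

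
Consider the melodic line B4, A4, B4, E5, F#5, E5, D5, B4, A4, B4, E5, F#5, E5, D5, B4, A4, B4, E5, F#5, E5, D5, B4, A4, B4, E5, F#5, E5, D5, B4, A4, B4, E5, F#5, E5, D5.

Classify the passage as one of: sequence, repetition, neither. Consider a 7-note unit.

Each 7-note cell is identical (B4 A4 B4 E5 F#5 E5 D5), restated at the same pitch.

repetition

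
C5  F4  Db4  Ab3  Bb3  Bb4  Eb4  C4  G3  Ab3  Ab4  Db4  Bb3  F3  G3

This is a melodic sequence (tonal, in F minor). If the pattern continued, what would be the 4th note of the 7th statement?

Bb2

The unit is 5 notes. Position-4 pitches of the 3 shown cells: Ab3, G3, F3.
Carrying that down a 2nd forward: Eb3 → Db3 → C3 → Bb2.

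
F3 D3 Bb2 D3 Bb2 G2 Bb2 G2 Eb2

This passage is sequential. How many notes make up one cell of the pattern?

3

9 notes total. Splitting into 3 groups of 3:
F3 D3 Bb2 | D3 Bb2 G2 | Bb2 G2 Eb2
That's a consistent down a 3rd shift per cell, and no other grouping gives one.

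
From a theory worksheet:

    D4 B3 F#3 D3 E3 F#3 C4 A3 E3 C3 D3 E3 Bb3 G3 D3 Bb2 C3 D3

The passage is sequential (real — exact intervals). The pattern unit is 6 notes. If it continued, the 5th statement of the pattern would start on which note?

Unit = 6 notes; the statements start on D4, C4, Bb3, moving down a 2nd each time.
Continuing: Ab3 → Gb3. Statement 5 starts on Gb3.

Gb3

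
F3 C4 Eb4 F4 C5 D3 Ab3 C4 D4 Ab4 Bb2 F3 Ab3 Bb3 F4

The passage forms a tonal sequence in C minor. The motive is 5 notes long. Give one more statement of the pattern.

G2 D3 F3 G3 D4

Taking 5-note groups, the heads are F3, D3, Bb2: the pattern moves down a 3rd.
From G2 the diatonic shape gives G2 D3 F3 G3 D4.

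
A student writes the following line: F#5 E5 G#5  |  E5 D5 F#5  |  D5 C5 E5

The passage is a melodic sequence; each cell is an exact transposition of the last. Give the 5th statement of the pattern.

With a 3-note motive the entries are F#5, E5, D5, each down a 2nd from the previous.
Continuing the starts: C5 → Bb4.
From Bb4 the exact shape gives Bb4 Ab4 C5.

Bb4 Ab4 C5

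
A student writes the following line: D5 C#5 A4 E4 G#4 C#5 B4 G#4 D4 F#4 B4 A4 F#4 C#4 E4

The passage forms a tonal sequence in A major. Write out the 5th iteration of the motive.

G#4 F#4 D4 A3 C#4

With a 5-note motive the entries are D5, C#5, B4, each down a 2nd from the previous.
Extending down a 2nd: A4 → G#4.
From G#4 the diatonic shape gives G#4 F#4 D4 A3 C#4.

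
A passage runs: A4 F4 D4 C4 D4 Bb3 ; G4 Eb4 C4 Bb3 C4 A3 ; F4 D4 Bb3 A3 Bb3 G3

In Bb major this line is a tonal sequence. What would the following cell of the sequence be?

With a 6-note motive the entries are A4, G4, F4, each down a 2nd from the previous.
Statement 4 starts on Eb4 and keeps the same diatonic contour: Eb4 C4 A3 G3 A3 F3.

Eb4 C4 A3 G3 A3 F3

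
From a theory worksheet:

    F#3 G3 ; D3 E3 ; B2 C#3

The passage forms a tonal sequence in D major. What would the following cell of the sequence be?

Unit = 2 notes; the statements start on F#3, D3, B2, moving down a 3rd each time.
From G2 the diatonic shape gives G2 A2.

G2 A2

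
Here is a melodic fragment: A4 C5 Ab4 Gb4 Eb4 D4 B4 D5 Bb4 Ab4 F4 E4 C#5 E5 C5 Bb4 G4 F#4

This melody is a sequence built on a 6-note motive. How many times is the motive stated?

18 notes in groups of 6 gives 18/6 = 3 statements.
Starts: A4, B4, C#5 — each up a 2nd.

3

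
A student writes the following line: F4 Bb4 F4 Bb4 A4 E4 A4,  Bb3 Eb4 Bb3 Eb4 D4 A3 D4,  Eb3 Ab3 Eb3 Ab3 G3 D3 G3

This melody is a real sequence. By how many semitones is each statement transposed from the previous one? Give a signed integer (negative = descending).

-7

Taking 7-note groups, the heads are F4, Bb3, Eb3: the pattern moves down a 5th.
F4 to Bb3 spans -7 semitones.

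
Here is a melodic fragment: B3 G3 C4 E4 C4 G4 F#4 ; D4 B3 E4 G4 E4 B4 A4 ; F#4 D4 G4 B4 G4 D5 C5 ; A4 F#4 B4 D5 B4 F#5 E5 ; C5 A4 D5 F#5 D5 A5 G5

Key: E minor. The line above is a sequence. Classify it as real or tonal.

Every note is diatonic to E minor.
Cell 1 has -4 semitones from note 1 to 2, but cell 2 has -3 — the interval quality changes while the contour stays the same, which is the hallmark of a tonal sequence.

tonal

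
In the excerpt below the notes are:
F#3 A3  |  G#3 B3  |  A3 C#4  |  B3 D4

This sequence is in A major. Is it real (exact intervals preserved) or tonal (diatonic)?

tonal

Every note is diatonic to A major.
Cell 1 has +3 semitones from note 1 to 2, but cell 3 has +4 — the interval quality changes while the contour stays the same, which is the hallmark of a tonal sequence.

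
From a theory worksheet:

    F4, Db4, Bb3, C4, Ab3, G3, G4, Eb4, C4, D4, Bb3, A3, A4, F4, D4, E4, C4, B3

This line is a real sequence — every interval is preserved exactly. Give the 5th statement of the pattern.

Unit = 6 notes; the statements start on F4, G4, A4, moving up a 2nd each time.
Extending up a 2nd: B4 → C#5.
Statement 5 starts on C#5 and keeps the same exact contour: C#5 A4 F#4 G#4 E4 D#4.

C#5 A4 F#4 G#4 E4 D#4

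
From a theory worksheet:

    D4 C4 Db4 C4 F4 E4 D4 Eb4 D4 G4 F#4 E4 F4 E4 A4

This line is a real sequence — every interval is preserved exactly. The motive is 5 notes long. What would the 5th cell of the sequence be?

A#4 G#4 A4 G#4 C#5

With a 5-note motive the entries are D4, E4, F#4, each up a 2nd from the previous.
Continuing the starts: G#4 → A#4.
So cell 5 is A#4 G#4 A4 G#4 C#5.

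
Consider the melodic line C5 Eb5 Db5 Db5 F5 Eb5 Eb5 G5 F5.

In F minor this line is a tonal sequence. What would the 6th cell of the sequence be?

With a 3-note motive the entries are C5, Db5, Eb5, each up a 2nd from the previous.
Continuing the starts: F5 → G5 → Ab5.
So cell 6 is Ab5 C6 Bb5.

Ab5 C6 Bb5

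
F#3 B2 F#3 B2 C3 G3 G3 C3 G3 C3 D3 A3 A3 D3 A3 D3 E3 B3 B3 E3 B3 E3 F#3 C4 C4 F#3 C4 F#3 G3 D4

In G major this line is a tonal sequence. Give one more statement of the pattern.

D4 G3 D4 G3 A3 E4

Unit = 6 notes; the statements start on F#3, G3, A3, B3, C4, moving up a 2nd each time.
From D4 the diatonic shape gives D4 G3 D4 G3 A3 E4.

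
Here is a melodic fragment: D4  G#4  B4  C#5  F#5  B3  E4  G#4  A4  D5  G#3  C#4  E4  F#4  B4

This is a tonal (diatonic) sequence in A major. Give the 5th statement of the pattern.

Unit = 5 notes; the statements start on D4, B3, G#3, moving down a 3rd each time.
Extending down a 3rd: E3 → C#3.
So cell 5 is C#3 F#3 A3 B3 E4.

C#3 F#3 A3 B3 E4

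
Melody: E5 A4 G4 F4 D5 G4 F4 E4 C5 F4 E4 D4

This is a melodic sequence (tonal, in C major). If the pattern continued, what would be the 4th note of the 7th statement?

With 4-note cells, note 4 of each statement runs F4, E4, D4.
Carrying that down a 2nd forward: C4 → B3 → A3 → G3.

G3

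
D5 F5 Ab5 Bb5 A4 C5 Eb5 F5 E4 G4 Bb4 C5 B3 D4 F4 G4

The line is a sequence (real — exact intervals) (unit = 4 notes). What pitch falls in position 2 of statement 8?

Grouping in 4s, the 2nd note of each cell is F5, C5, G4, D4.
Extending down a 4th: A3 → E3 → B2 → F#2.

F#2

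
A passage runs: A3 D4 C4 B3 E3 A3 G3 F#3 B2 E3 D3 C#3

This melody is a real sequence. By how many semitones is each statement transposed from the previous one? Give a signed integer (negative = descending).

-5

The 4-note cells begin on A3, E3, B2 — each down a 4th from the last.
Counting half-steps from A3 to E3: -5.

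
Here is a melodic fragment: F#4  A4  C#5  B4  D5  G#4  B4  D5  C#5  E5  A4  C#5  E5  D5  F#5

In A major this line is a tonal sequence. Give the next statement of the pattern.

Taking 5-note groups, the heads are F#4, G#4, A4: the pattern moves up a 2nd.
So cell 4 is B4 D5 F#5 E5 G#5.

B4 D5 F#5 E5 G#5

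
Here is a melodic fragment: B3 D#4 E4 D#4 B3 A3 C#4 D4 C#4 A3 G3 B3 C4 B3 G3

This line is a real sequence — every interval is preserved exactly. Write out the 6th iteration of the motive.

Unit = 5 notes; the statements start on B3, A3, G3, moving down a 2nd each time.
Continuing the starts: F3 → Eb3 → Db3.
So cell 6 is Db3 F3 Gb3 F3 Db3.

Db3 F3 Gb3 F3 Db3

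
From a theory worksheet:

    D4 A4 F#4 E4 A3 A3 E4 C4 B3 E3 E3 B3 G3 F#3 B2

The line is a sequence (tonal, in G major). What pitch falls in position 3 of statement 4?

D3

With 5-note cells, note 3 of each statement runs F#4, C4, G3.
From G3, down a 4th gives D3.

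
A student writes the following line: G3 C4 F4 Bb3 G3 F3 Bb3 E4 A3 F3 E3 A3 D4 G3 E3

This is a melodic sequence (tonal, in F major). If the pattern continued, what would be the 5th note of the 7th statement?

Grouping in 5s, the 5th note of each cell is G3, F3, E3.
Each moves down a 2nd. Continuing: D3 → C3 → Bb2 → A2.

A2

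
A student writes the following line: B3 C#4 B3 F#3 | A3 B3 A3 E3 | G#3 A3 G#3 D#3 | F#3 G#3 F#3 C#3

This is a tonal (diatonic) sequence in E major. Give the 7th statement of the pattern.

C#3 D#3 C#3 G#2

The 4-note cells begin on B3, A3, G#3, F#3 — each down a 2nd from the last.
Carrying on: E3 → D#3 → C#3.
So cell 7 is C#3 D#3 C#3 G#2.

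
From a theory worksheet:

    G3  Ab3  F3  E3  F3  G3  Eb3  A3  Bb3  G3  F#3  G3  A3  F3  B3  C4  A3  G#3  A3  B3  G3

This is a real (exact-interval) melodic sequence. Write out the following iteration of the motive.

With a 7-note motive the entries are G3, A3, B3, each up a 2nd from the previous.
Statement 4 starts on C#4 and keeps the same exact contour: C#4 D4 B3 A#3 B3 C#4 A3.

C#4 D4 B3 A#3 B3 C#4 A3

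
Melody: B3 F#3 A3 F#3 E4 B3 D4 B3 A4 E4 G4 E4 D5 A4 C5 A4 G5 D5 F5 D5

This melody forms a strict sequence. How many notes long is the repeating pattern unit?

20 notes total. Splitting into 5 groups of 4:
B3 F#3 A3 F#3 | E4 B3 D4 B3 | A4 E4 G4 E4 | D5 A4 C5 A4 | G5 D5 F5 D5
Every group is a transposition up a 4th of the one before; no shorter unit works.

4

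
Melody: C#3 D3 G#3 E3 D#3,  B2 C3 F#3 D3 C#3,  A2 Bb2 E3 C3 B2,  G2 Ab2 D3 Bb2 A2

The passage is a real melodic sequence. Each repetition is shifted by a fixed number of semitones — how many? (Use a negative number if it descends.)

The 5-note cells begin on C#3, B2, A2, G2 — each down a 2nd from the last.
C#3 to B2 spans -2 semitones.

-2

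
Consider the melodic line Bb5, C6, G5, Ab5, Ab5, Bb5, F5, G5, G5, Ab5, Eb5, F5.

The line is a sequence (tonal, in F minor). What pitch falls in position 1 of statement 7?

With 4-note cells, note 1 of each statement runs Bb5, Ab5, G5.
Carrying that down a 2nd forward: F5 → Eb5 → Db5 → C5.

C5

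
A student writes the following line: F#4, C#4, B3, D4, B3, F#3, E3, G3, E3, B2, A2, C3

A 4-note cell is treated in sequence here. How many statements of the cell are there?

3

12 notes in groups of 4 gives 12/4 = 3 statements.
Starts: F#4, B3, E3 — each down a 5th.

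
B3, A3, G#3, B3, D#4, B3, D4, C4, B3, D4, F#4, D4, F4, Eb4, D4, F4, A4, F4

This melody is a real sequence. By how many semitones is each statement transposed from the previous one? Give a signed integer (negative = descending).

3

Unit = 6 notes; the statements start on B3, D4, F4, moving up a 3rd each time.
B3→D4 is 62 − 59 = 3 semitones.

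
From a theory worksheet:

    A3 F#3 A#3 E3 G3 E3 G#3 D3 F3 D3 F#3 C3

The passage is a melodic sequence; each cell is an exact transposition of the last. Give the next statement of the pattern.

Unit = 4 notes; the statements start on A3, G3, F3, moving down a 2nd each time.
So cell 4 is Eb3 C3 E3 Bb2.

Eb3 C3 E3 Bb2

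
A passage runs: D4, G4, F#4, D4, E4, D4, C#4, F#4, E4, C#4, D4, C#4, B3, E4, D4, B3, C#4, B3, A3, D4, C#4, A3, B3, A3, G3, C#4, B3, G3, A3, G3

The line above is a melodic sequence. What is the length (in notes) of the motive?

6

There are 30 notes; a 6-note unit gives 5 cells:
D4 G4 F#4 D4 E4 D4 | C#4 F#4 E4 C#4 D4 C#4 | B3 E4 D4 B3 C#4 B3 | A3 D4 C#4 A3 B3 A3 | G3 C#4 B3 G3 A3 G3
Each cell is the previous one down a 2nd — so the unit is 6 notes.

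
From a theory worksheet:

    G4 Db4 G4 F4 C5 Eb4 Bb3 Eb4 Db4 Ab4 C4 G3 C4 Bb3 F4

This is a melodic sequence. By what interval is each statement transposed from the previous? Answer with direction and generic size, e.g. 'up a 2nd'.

The 5-note cells begin on G4, Eb4, C4 — each down a 3rd from the last.
From G4 to Eb4: down a 3rd.

down a 3rd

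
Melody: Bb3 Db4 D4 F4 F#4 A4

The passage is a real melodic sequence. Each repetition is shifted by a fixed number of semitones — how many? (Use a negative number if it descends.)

4

Taking 2-note groups, the heads are Bb3, D4, F#4: the pattern moves up a 3rd.
Counting half-steps from Bb3 to D4: 4.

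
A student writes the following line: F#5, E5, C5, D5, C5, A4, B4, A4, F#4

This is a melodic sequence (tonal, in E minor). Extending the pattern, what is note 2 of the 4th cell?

F#4

The unit is 3 notes. Position-2 pitches of the 3 shown cells: E5, C5, A4.
One more down a 3rd gives F#4.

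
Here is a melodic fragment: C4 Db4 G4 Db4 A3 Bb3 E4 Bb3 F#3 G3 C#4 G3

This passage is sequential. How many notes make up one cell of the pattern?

4

There are 12 notes; a 4-note unit gives 3 cells:
C4 Db4 G4 Db4 | A3 Bb3 E4 Bb3 | F#3 G3 C#4 G3
Each cell is the previous one down a 3rd — so the unit is 4 notes.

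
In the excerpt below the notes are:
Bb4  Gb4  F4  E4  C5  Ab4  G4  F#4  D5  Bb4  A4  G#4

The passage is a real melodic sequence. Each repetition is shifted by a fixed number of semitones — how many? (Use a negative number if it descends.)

2

Unit = 4 notes; the statements start on Bb4, C5, D5, moving up a 2nd each time.
Bb4→C5 is 72 − 70 = 2 semitones.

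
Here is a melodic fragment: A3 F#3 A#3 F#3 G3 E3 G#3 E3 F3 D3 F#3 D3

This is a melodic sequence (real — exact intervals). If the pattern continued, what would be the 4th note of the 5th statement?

Bb2

Grouping in 4s, the 4th note of each cell is F#3, E3, D3.
Extending down a 2nd: C3 → Bb2.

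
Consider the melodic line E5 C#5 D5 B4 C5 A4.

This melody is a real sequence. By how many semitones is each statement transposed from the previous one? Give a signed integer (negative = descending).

-2

Unit = 2 notes; the statements start on E5, D5, C5, moving down a 2nd each time.
Counting half-steps from E5 to D5: -2.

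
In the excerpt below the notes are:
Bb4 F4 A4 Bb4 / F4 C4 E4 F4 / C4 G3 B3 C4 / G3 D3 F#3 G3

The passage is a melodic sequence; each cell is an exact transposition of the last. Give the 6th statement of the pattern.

Taking 4-note groups, the heads are Bb4, F4, C4, G3: the pattern moves down a 4th.
Continuing the starts: D3 → A2.
So cell 6 is A2 E2 G#2 A2.

A2 E2 G#2 A2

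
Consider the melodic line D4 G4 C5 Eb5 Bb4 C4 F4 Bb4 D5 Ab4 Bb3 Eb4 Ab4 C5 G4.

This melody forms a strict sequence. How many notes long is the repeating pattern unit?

5

Try groups of 5 (3 cells in 15 notes):
D4 G4 C5 Eb5 Bb4 | C4 F4 Bb4 D5 Ab4 | Bb3 Eb4 Ab4 C5 G4
Each cell is the previous one down a 2nd — so the unit is 5 notes.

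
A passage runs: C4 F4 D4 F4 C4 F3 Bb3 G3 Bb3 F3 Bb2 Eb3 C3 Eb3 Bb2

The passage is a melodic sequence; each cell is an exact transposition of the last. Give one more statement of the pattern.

Taking 5-note groups, the heads are C4, F3, Bb2: the pattern moves down a 5th.
So cell 4 is Eb2 Ab2 F2 Ab2 Eb2.

Eb2 Ab2 F2 Ab2 Eb2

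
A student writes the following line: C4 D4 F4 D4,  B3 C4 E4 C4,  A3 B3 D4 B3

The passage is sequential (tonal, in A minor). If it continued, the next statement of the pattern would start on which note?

The 4-note cells begin on C4, B3, A3 — each down a 2nd from the last.
One more step down a 2nd gives G3.

G3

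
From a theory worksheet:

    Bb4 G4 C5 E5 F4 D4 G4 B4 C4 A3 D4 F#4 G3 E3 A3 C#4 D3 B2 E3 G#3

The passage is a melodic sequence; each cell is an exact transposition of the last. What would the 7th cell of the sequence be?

E2 C#2 F#2 A#2

Taking 4-note groups, the heads are Bb4, F4, C4, G3, D3: the pattern moves down a 4th.
Extending down a 4th: A2 → E2.
From E2 the exact shape gives E2 C#2 F#2 A#2.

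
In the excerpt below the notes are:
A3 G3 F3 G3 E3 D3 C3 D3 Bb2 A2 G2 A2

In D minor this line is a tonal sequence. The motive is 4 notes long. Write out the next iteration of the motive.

Taking 4-note groups, the heads are A3, E3, Bb2: the pattern moves down a 4th.
Statement 4 starts on F2 and keeps the same diatonic contour: F2 E2 D2 E2.

F2 E2 D2 E2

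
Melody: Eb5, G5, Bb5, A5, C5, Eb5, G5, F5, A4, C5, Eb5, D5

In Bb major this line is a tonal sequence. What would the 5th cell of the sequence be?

D4 F4 A4 G4

With a 4-note motive the entries are Eb5, C5, A4, each down a 3rd from the previous.
Carrying on: F4 → D4.
Statement 5 starts on D4 and keeps the same diatonic contour: D4 F4 A4 G4.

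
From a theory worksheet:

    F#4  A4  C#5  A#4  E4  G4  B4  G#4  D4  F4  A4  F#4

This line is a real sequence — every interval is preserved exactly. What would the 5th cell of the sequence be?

Bb3 Db4 F4 D4

Unit = 4 notes; the statements start on F#4, E4, D4, moving down a 2nd each time.
Extending down a 2nd: C4 → Bb3.
Statement 5 starts on Bb3 and keeps the same exact contour: Bb3 Db4 F4 D4.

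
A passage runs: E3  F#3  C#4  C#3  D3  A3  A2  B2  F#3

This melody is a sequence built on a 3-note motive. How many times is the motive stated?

9 notes in groups of 3 gives 9/3 = 3 statements.
Starts: E3, C#3, A2 — each down a 3rd.

3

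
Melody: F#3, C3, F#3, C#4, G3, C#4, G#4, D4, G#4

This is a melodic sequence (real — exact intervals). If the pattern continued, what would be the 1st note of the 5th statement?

A#5

Grouping in 3s, the 1st note of each cell is F#3, C#4, G#4.
Extending up a 5th: D#5 → A#5.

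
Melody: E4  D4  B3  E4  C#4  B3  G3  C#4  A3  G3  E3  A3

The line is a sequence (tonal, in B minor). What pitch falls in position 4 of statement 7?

G2

The unit is 4 notes. Position-4 pitches of the 3 shown cells: E4, C#4, A3.
Carrying that down a 3rd forward: F#3 → D3 → B2 → G2.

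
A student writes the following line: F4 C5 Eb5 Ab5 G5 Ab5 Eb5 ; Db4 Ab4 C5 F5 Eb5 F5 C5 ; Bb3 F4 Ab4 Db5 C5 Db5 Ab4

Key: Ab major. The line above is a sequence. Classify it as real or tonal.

Every note is diatonic to Ab major.
Cell 1 has +3 semitones from note 2 to 3, but cell 2 has +4 — the interval quality changes while the contour stays the same, which is the hallmark of a tonal sequence.

tonal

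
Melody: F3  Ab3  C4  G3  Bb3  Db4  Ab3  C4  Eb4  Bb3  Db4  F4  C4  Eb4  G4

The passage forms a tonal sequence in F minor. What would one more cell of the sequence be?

Db4 F4 Ab4

The 3-note cells begin on F3, G3, Ab3, Bb3, C4 — each up a 2nd from the last.
Statement 6 starts on Db4 and keeps the same diatonic contour: Db4 F4 Ab4.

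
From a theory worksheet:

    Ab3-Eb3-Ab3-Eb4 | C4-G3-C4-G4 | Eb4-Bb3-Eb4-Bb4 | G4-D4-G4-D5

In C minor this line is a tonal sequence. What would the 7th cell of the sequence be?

F5 C5 F5 C6

Unit = 4 notes; the statements start on Ab3, C4, Eb4, G4, moving up a 3rd each time.
Extending up a 3rd: Bb4 → D5 → F5.
From F5 the diatonic shape gives F5 C5 F5 C6.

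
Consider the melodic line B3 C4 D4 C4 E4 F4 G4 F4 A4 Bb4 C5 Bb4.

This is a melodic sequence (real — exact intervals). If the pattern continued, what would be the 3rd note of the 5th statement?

Grouping in 4s, the 3rd note of each cell is D4, G4, C5.
Extending up a 4th: F5 → Bb5.

Bb5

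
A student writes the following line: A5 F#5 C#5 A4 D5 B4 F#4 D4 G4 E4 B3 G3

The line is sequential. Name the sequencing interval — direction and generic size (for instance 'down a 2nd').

Taking 4-note groups, the heads are A5, D5, G4: the pattern moves down a 5th.
From A5 to D5: down a 5th.

down a 5th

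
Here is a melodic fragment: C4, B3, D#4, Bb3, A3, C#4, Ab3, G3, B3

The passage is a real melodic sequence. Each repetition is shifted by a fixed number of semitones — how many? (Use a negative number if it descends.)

With a 3-note motive the entries are C4, Bb3, Ab3, each down a 2nd from the previous.
C4 to Bb3 spans -2 semitones.

-2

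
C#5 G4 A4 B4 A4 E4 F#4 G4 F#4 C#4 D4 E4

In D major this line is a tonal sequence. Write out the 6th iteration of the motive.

With a 4-note motive the entries are C#5, A4, F#4, each down a 3rd from the previous.
Continuing the starts: D4 → B3 → G3.
Statement 6 starts on G3 and keeps the same diatonic contour: G3 D3 E3 F#3.

G3 D3 E3 F#3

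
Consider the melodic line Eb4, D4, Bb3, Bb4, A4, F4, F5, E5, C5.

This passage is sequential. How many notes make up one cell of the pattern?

3

Try groups of 3 (3 cells in 9 notes):
Eb4 D4 Bb3 | Bb4 A4 F4 | F5 E5 C5
That's a consistent up a 5th shift per cell, and no other grouping gives one.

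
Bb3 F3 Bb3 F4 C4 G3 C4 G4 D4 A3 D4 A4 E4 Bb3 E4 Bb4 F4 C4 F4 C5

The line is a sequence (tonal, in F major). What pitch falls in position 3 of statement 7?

A4

The unit is 4 notes. Position-3 pitches of the 5 shown cells: Bb3, C4, D4, E4, F4.
Each moves up a 2nd. Continuing: G4 → A4.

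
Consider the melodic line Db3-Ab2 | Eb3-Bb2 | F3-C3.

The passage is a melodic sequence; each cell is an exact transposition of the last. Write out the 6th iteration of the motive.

B3 F#3

Taking 2-note groups, the heads are Db3, Eb3, F3: the pattern moves up a 2nd.
Carrying on: G3 → A3 → B3.
So cell 6 is B3 F#3.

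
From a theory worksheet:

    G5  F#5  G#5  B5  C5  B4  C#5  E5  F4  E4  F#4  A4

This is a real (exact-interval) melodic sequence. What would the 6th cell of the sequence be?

Taking 4-note groups, the heads are G5, C5, F4: the pattern moves down a 5th.
Carrying on: Bb3 → Eb3 → Ab2.
Statement 6 starts on Ab2 and keeps the same exact contour: Ab2 G2 A2 C3.

Ab2 G2 A2 C3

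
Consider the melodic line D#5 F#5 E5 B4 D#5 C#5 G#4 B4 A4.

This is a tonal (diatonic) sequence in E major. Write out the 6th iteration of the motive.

The 3-note cells begin on D#5, B4, G#4 — each down a 3rd from the last.
Continuing the starts: E4 → C#4 → A3.
Statement 6 starts on A3 and keeps the same diatonic contour: A3 C#4 B3.

A3 C#4 B3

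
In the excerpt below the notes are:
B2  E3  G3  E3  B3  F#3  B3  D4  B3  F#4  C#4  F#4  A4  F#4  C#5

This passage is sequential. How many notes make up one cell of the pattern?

5

15 notes total. Splitting into 3 groups of 5:
B2 E3 G3 E3 B3 | F#3 B3 D4 B3 F#4 | C#4 F#4 A4 F#4 C#5
Each cell is the previous one up a 5th — so the unit is 5 notes.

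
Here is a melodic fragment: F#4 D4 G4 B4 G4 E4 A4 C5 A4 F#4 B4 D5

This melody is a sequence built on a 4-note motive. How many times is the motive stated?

12 notes in groups of 4 gives 12/4 = 3 statements.
Starts: F#4, G4, A4 — each up a 2nd.

3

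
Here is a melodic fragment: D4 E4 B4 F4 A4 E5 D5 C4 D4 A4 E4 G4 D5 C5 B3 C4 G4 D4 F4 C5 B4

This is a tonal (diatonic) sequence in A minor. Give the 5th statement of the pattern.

Unit = 7 notes; the statements start on D4, C4, B3, moving down a 2nd each time.
Carrying on: A3 → G3.
From G3 the diatonic shape gives G3 A3 E4 B3 D4 A4 G4.

G3 A3 E4 B3 D4 A4 G4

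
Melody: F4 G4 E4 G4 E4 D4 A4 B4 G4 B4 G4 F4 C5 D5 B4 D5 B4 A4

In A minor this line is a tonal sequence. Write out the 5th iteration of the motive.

G5 A5 F5 A5 F5 E5

Unit = 6 notes; the statements start on F4, A4, C5, moving up a 3rd each time.
Carrying on: E5 → G5.
From G5 the diatonic shape gives G5 A5 F5 A5 F5 E5.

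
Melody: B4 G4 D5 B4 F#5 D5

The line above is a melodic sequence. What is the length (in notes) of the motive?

2

Try groups of 2 (3 cells in 6 notes):
B4 G4 | D5 B4 | F#5 D5
That's a consistent up a 3rd shift per cell, and no other grouping gives one.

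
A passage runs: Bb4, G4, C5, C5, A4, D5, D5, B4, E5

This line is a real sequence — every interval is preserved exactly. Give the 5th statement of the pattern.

With a 3-note motive the entries are Bb4, C5, D5, each up a 2nd from the previous.
Carrying on: E5 → F#5.
Statement 5 starts on F#5 and keeps the same exact contour: F#5 D#5 G#5.

F#5 D#5 G#5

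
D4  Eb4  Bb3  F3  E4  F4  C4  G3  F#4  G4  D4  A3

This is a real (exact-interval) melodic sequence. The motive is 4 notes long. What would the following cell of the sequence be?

G#4 A4 E4 B3

Unit = 4 notes; the statements start on D4, E4, F#4, moving up a 2nd each time.
So cell 4 is G#4 A4 E4 B3.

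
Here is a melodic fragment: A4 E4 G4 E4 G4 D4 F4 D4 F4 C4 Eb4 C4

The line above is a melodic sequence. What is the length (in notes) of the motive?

4

There are 12 notes; a 4-note unit gives 3 cells:
A4 E4 G4 E4 | G4 D4 F4 D4 | F4 C4 Eb4 C4
That's a consistent down a 2nd shift per cell, and no other grouping gives one.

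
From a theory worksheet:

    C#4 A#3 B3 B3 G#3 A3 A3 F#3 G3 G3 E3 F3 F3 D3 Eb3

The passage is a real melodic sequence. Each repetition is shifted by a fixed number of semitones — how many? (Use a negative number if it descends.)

The 3-note cells begin on C#4, B3, A3, G3, F3 — each down a 2nd from the last.
Counting half-steps from C#4 to B3: -2.

-2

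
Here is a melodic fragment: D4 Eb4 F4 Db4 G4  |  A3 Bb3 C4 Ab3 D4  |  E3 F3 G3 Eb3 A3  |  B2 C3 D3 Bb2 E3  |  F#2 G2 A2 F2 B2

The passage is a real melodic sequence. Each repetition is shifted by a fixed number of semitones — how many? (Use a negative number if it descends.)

The 5-note cells begin on D4, A3, E3, B2, F#2 — each down a 4th from the last.
D4 to A3 spans -5 semitones.

-5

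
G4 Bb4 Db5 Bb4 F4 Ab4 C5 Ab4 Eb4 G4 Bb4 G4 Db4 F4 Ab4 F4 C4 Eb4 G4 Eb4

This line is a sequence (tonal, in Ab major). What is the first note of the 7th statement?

Ab3

Unit = 4 notes; the statements start on G4, F4, Eb4, Db4, C4, moving down a 2nd each time.
Extending the heads down a 2nd: Bb3 → Ab3.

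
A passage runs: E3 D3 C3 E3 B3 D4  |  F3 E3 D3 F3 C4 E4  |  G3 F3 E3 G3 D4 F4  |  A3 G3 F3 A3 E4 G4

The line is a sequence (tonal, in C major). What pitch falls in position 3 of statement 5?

With 6-note cells, note 3 of each statement runs C3, D3, E3, F3.
From F3, up a 2nd gives G3.

G3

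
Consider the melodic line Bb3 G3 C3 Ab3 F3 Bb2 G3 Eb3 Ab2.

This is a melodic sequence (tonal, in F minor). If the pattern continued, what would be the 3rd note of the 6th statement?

Eb2

Grouping in 3s, the 3rd note of each cell is C3, Bb2, Ab2.
Carrying that down a 2nd forward: G2 → F2 → Eb2.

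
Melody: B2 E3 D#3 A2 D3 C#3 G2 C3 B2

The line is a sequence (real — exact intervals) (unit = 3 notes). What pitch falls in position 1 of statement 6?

Db2

The unit is 3 notes. Position-1 pitches of the 3 shown cells: B2, A2, G2.
Extending down a 2nd: F2 → Eb2 → Db2.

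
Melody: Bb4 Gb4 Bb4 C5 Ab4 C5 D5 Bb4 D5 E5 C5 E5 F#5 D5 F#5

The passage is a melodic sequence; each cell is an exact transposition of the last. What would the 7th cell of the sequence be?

The 3-note cells begin on Bb4, C5, D5, E5, F#5 — each up a 2nd from the last.
Carrying on: G#5 → A#5.
Statement 7 starts on A#5 and keeps the same exact contour: A#5 F#5 A#5.

A#5 F#5 A#5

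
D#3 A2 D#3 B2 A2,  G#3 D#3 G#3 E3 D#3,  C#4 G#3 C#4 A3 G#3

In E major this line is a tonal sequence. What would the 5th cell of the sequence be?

The 5-note cells begin on D#3, G#3, C#4 — each up a 4th from the last.
Extending up a 4th: F#4 → B4.
Statement 5 starts on B4 and keeps the same diatonic contour: B4 F#4 B4 G#4 F#4.

B4 F#4 B4 G#4 F#4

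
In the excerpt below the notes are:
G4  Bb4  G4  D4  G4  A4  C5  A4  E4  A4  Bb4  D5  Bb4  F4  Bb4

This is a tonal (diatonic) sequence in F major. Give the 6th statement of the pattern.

E5 G5 E5 Bb4 E5

Taking 5-note groups, the heads are G4, A4, Bb4: the pattern moves up a 2nd.
Carrying on: C5 → D5 → E5.
So cell 6 is E5 G5 E5 Bb4 E5.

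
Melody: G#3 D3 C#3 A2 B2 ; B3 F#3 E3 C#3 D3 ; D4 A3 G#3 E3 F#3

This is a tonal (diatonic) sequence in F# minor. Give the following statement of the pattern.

F#4 C#4 B3 G#3 A3

Unit = 5 notes; the statements start on G#3, B3, D4, moving up a 3rd each time.
So cell 4 is F#4 C#4 B3 G#3 A3.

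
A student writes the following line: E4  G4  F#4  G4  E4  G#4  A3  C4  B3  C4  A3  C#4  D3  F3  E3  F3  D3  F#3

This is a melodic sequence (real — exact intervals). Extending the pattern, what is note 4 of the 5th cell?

Grouping in 6s, the 4th note of each cell is G4, C4, F3.
Extending down a 5th: Bb2 → Eb2.

Eb2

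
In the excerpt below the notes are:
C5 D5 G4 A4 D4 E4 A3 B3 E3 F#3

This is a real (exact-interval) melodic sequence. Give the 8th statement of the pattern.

Taking 2-note groups, the heads are C5, G4, D4, A3, E3: the pattern moves down a 4th.
Continuing the starts: B2 → F#2 → C#2.
So cell 8 is C#2 D#2.

C#2 D#2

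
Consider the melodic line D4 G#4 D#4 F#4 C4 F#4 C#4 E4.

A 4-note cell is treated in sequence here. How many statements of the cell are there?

2

8 notes in groups of 4 gives 8/4 = 2 statements.
Starts: D4, C4 — each down a 2nd.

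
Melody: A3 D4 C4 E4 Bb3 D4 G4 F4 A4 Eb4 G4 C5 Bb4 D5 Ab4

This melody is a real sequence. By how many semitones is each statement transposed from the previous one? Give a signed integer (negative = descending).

The 5-note cells begin on A3, D4, G4 — each up a 4th from the last.
Counting half-steps from A3 to D4: 5.

5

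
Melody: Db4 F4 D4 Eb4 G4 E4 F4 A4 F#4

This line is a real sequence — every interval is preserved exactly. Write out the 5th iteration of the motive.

Taking 3-note groups, the heads are Db4, Eb4, F4: the pattern moves up a 2nd.
Continuing the starts: G4 → A4.
Statement 5 starts on A4 and keeps the same exact contour: A4 C#5 A#4.

A4 C#5 A#4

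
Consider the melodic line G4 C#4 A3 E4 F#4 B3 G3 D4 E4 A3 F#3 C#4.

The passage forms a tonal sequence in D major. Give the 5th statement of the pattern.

Unit = 4 notes; the statements start on G4, F#4, E4, moving down a 2nd each time.
Carrying on: D4 → C#4.
Statement 5 starts on C#4 and keeps the same diatonic contour: C#4 F#3 D3 A3.

C#4 F#3 D3 A3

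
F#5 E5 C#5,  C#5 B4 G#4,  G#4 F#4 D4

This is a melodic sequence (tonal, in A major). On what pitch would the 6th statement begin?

E3

Taking 3-note groups, the heads are F#5, C#5, G#4: the pattern moves down a 4th.
Continuing: D4 → A3 → E3. Statement 6 starts on E3.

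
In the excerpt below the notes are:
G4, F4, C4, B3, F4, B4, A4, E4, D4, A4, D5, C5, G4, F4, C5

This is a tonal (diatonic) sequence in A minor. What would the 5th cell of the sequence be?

A5 G5 D5 C5 G5

With a 5-note motive the entries are G4, B4, D5, each up a 3rd from the previous.
Extending up a 3rd: F5 → A5.
So cell 5 is A5 G5 D5 C5 G5.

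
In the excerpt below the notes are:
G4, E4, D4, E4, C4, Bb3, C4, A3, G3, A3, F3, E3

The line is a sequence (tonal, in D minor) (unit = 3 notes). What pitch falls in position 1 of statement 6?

D3

With 3-note cells, note 1 of each statement runs G4, E4, C4, A3.
Each moves down a 3rd. Continuing: F3 → D3.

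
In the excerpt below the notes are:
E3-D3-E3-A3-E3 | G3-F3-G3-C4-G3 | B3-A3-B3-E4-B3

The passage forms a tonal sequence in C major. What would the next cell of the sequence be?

D4 C4 D4 G4 D4

The 5-note cells begin on E3, G3, B3 — each up a 3rd from the last.
Statement 4 starts on D4 and keeps the same diatonic contour: D4 C4 D4 G4 D4.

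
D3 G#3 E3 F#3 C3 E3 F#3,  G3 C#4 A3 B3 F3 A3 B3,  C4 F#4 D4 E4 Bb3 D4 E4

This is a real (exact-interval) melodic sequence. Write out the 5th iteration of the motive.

Bb4 E5 C5 D5 Ab4 C5 D5

The 7-note cells begin on D3, G3, C4 — each up a 4th from the last.
Carrying on: F4 → Bb4.
Statement 5 starts on Bb4 and keeps the same exact contour: Bb4 E5 C5 D5 Ab4 C5 D5.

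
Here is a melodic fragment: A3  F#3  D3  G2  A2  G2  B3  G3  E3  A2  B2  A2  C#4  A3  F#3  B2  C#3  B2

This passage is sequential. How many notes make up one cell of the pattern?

Try groups of 6 (3 cells in 18 notes):
A3 F#3 D3 G2 A2 G2 | B3 G3 E3 A2 B2 A2 | C#4 A3 F#3 B2 C#3 B2
Every group is a transposition up a 2nd of the one before; no shorter unit works.

6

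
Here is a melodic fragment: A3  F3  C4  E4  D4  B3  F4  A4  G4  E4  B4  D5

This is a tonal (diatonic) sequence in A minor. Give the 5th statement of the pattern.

F5 D5 A5 C6

Taking 4-note groups, the heads are A3, D4, G4: the pattern moves up a 4th.
Carrying on: C5 → F5.
So cell 5 is F5 D5 A5 C6.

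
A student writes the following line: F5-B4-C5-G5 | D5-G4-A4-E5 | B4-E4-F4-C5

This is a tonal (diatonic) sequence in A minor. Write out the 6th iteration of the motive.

Taking 4-note groups, the heads are F5, D5, B4: the pattern moves down a 3rd.
Extending down a 3rd: G4 → E4 → C4.
From C4 the diatonic shape gives C4 F3 G3 D4.

C4 F3 G3 D4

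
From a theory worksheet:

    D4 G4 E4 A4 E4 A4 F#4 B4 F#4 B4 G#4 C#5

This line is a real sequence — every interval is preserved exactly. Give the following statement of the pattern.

Taking 4-note groups, the heads are D4, E4, F#4: the pattern moves up a 2nd.
So cell 4 is G#4 C#5 A#4 D#5.

G#4 C#5 A#4 D#5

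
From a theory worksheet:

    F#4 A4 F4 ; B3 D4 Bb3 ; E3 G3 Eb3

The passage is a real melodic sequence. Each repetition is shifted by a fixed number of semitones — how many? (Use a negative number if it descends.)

Unit = 3 notes; the statements start on F#4, B3, E3, moving down a 5th each time.
Counting half-steps from F#4 to B3: -7.

-7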